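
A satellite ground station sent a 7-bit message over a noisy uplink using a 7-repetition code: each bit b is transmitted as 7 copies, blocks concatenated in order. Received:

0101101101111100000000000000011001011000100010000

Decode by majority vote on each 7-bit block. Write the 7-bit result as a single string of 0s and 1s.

1100000

Block 1 (0101101): 4 ones → 1
Block 2 (1011111): 6 ones → 1
Block 3 (0000000): 0 ones → 0
Block 4 (0000000): 0 ones → 0
Block 5 (0110010): 3 ones → 0
Block 6 (1100010): 3 ones → 0
Block 7 (0010000): 1 one → 0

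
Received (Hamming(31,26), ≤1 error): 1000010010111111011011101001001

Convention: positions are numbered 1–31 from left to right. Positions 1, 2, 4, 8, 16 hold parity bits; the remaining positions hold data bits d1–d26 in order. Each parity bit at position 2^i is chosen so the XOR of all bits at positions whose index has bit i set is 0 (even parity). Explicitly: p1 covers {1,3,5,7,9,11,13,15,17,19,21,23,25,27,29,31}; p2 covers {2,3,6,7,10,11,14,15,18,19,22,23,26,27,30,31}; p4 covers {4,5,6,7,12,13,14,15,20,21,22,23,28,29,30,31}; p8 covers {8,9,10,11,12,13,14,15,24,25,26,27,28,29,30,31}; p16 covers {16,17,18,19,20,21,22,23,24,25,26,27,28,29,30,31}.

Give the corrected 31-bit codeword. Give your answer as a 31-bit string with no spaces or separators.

s1 (pos 1,3,5,7,9,11,13,15,17,19,21,23,25,27,29,31): 1⊕0⊕0⊕0⊕1⊕1⊕1⊕1⊕0⊕1⊕1⊕1⊕1⊕0⊕0⊕1 = 0
s2 (pos 2,3,6,7,10,11,14,15,18,19,22,23,26,27,30,31): 0⊕0⊕1⊕0⊕0⊕1⊕1⊕1⊕1⊕1⊕1⊕1⊕0⊕0⊕0⊕1 = 1
s4 (pos 4,5,6,7,12,13,14,15,20,21,22,23,28,29,30,31): 0⊕0⊕1⊕0⊕1⊕1⊕1⊕1⊕0⊕1⊕1⊕1⊕1⊕0⊕0⊕1 = 0
s8 (pos 8,9,10,11,12,13,14,15,24,25,26,27,28,29,30,31): 0⊕1⊕0⊕1⊕1⊕1⊕1⊕1⊕0⊕1⊕0⊕0⊕1⊕0⊕0⊕1 = 1
s16 (pos 16,17,18,19,20,21,22,23,24,25,26,27,28,29,30,31): 1⊕0⊕1⊕1⊕0⊕1⊕1⊕1⊕0⊕1⊕0⊕0⊕1⊕0⊕0⊕1 = 1
Syndrome s16…s1 = 11010 → error at position 26.
Flip position 26: 1000010010111111011011101001001 → 1000010010111111011011101101001

1000010010111111011011101101001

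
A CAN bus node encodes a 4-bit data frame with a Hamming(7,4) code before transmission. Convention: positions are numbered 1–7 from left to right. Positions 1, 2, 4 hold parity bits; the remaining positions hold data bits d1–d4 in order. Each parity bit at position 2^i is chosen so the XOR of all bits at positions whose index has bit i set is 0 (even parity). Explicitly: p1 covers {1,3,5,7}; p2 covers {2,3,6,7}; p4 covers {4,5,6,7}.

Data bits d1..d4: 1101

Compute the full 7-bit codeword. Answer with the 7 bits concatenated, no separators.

1010101

Place data at non-parity positions: p1 p2 1 p4 1 0 1
p1 (pos 1,3,5,7): XOR of data positions = 1⊕1⊕1 = 1
p2 (pos 2,3,6,7): XOR of data positions = 1⊕0⊕1 = 0
p4 (pos 4,5,6,7): XOR of data positions = 1⊕0⊕1 = 0
Codeword: 1010101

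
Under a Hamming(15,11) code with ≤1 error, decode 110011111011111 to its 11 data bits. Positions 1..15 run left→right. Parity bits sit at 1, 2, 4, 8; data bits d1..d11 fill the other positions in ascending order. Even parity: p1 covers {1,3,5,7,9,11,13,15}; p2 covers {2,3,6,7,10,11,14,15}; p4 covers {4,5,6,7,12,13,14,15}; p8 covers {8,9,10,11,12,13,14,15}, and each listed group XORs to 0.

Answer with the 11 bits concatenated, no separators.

01111011011

s1 (pos 1,3,5,7,9,11,13,15): 1⊕0⊕1⊕1⊕1⊕1⊕1⊕1 = 1
s2 (pos 2,3,6,7,10,11,14,15): 1⊕0⊕1⊕1⊕0⊕1⊕1⊕1 = 0
s4 (pos 4,5,6,7,12,13,14,15): 0⊕1⊕1⊕1⊕1⊕1⊕1⊕1 = 1
s8 (pos 8,9,10,11,12,13,14,15): 1⊕1⊕0⊕1⊕1⊕1⊕1⊕1 = 1
Syndrome s8…s1 = 1101 → error at position 13.
Flip position 13: 110011111011111 → 110011111011011
Read data bits from positions 3,5,6,7,9,10,11,12,13,14,15: 01111011011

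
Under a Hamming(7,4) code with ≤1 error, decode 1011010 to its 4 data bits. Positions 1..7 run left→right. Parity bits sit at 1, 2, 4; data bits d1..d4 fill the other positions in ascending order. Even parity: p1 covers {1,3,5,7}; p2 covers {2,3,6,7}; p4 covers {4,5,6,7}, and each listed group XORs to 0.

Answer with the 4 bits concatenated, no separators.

1010

s1 (pos 1,3,5,7): 1⊕1⊕0⊕0 = 0
s2 (pos 2,3,6,7): 0⊕1⊕1⊕0 = 0
s4 (pos 4,5,6,7): 1⊕0⊕1⊕0 = 0
Syndrome s4…s1 = 000 → no error.
Read data bits from positions 3,5,6,7: 1010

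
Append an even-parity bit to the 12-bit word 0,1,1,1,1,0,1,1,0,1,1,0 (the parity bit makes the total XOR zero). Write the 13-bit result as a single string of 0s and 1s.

XOR of the 12 data bits: 0⊕1⊕1⊕1⊕1⊕0⊕1⊕1⊕0⊕1⊕1⊕0 = 0
Parity bit = 0 (so all 13 bits XOR to 0).

0111101101100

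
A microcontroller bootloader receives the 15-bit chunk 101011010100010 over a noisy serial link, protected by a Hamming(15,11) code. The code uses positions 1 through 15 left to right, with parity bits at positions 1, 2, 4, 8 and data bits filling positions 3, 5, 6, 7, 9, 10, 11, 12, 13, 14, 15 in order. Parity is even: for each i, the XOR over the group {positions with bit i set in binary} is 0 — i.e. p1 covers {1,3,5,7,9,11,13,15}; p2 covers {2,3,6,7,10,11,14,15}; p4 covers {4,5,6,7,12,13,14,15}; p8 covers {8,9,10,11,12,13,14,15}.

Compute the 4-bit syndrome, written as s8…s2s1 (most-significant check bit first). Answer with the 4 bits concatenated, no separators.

1101

s1 (pos 1,3,5,7,9,11,13,15): 1⊕1⊕1⊕0⊕0⊕0⊕0⊕0 = 1
s2 (pos 2,3,6,7,10,11,14,15): 0⊕1⊕1⊕0⊕1⊕0⊕1⊕0 = 0
s4 (pos 4,5,6,7,12,13,14,15): 0⊕1⊕1⊕0⊕0⊕0⊕1⊕0 = 1
s8 (pos 8,9,10,11,12,13,14,15): 1⊕0⊕1⊕0⊕0⊕0⊕1⊕0 = 1
Syndrome s8…s1 = 1101 → error at position 13.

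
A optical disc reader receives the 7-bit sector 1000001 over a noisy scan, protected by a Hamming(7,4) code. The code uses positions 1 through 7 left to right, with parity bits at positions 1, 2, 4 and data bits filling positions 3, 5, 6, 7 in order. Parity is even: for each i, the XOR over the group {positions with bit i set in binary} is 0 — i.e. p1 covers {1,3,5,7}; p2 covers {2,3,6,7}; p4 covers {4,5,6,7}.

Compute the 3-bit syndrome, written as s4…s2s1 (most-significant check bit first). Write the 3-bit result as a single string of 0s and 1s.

110

s1 (pos 1,3,5,7): 1⊕0⊕0⊕1 = 0
s2 (pos 2,3,6,7): 0⊕0⊕0⊕1 = 1
s4 (pos 4,5,6,7): 0⊕0⊕0⊕1 = 1
Syndrome s4…s1 = 110 → error at position 6.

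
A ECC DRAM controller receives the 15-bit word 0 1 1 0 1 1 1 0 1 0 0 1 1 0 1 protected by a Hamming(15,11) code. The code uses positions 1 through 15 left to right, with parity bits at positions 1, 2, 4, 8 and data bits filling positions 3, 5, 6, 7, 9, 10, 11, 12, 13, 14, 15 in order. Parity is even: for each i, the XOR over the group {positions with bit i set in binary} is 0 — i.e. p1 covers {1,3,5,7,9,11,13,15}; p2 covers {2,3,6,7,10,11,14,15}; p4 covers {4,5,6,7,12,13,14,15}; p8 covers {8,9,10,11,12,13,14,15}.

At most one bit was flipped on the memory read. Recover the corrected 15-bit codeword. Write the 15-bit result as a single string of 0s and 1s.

001011101001101

s1 (pos 1,3,5,7,9,11,13,15): 0⊕1⊕1⊕1⊕1⊕0⊕1⊕1 = 0
s2 (pos 2,3,6,7,10,11,14,15): 1⊕1⊕1⊕1⊕0⊕0⊕0⊕1 = 1
s4 (pos 4,5,6,7,12,13,14,15): 0⊕1⊕1⊕1⊕1⊕1⊕0⊕1 = 0
s8 (pos 8,9,10,11,12,13,14,15): 0⊕1⊕0⊕0⊕1⊕1⊕0⊕1 = 0
Syndrome s8…s1 = 0010 → error at position 2.
Flip position 2: 011011101001101 → 001011101001101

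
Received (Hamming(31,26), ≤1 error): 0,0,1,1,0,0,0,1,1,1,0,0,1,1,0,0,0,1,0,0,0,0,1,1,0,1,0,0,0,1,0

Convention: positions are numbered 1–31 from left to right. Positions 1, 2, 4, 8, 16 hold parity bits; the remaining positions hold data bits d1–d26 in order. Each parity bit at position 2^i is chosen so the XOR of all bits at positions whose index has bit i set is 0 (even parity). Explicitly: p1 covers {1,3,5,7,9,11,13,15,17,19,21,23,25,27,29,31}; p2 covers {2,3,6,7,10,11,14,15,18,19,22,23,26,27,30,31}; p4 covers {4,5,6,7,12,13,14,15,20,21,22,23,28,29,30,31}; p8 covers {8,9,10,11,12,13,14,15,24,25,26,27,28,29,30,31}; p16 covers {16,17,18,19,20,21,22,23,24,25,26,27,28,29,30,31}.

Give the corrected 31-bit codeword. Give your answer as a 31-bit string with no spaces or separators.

0011000111001100010001110100010

s1 (pos 1,3,5,7,9,11,13,15,17,19,21,23,25,27,29,31): 0⊕1⊕0⊕0⊕1⊕0⊕1⊕0⊕0⊕0⊕0⊕1⊕0⊕0⊕0⊕0 = 0
s2 (pos 2,3,6,7,10,11,14,15,18,19,22,23,26,27,30,31): 0⊕1⊕0⊕0⊕1⊕0⊕1⊕0⊕1⊕0⊕0⊕1⊕1⊕0⊕1⊕0 = 1
s4 (pos 4,5,6,7,12,13,14,15,20,21,22,23,28,29,30,31): 1⊕0⊕0⊕0⊕0⊕1⊕1⊕0⊕0⊕0⊕0⊕1⊕0⊕0⊕1⊕0 = 1
s8 (pos 8,9,10,11,12,13,14,15,24,25,26,27,28,29,30,31): 1⊕1⊕1⊕0⊕0⊕1⊕1⊕0⊕1⊕0⊕1⊕0⊕0⊕0⊕1⊕0 = 0
s16 (pos 16,17,18,19,20,21,22,23,24,25,26,27,28,29,30,31): 0⊕0⊕1⊕0⊕0⊕0⊕0⊕1⊕1⊕0⊕1⊕0⊕0⊕0⊕1⊕0 = 1
Syndrome s16…s1 = 10110 → error at position 22.
Flip position 22: 0011000111001100010000110100010 → 0011000111001100010001110100010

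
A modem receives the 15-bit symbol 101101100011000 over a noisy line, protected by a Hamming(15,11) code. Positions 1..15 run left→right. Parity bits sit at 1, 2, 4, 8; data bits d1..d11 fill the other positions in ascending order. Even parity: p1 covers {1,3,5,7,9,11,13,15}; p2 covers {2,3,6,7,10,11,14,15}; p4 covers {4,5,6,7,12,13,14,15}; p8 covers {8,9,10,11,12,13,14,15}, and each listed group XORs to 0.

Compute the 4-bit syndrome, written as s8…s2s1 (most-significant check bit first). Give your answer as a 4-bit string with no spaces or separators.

s1 (pos 1,3,5,7,9,11,13,15): 1⊕1⊕0⊕1⊕0⊕1⊕0⊕0 = 0
s2 (pos 2,3,6,7,10,11,14,15): 0⊕1⊕1⊕1⊕0⊕1⊕0⊕0 = 0
s4 (pos 4,5,6,7,12,13,14,15): 1⊕0⊕1⊕1⊕1⊕0⊕0⊕0 = 0
s8 (pos 8,9,10,11,12,13,14,15): 0⊕0⊕0⊕1⊕1⊕0⊕0⊕0 = 0
Syndrome s8…s1 = 0000 → no error.

0000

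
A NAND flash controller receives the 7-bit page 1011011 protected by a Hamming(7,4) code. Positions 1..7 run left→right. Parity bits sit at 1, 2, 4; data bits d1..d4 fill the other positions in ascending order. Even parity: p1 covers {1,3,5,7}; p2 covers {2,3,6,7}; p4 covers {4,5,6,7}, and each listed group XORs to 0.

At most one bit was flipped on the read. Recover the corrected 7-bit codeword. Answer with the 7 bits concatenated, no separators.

s1 (pos 1,3,5,7): 1⊕1⊕0⊕1 = 1
s2 (pos 2,3,6,7): 0⊕1⊕1⊕1 = 1
s4 (pos 4,5,6,7): 1⊕0⊕1⊕1 = 1
Syndrome s4…s1 = 111 → error at position 7.
Flip position 7: 1011011 → 1011010

1011010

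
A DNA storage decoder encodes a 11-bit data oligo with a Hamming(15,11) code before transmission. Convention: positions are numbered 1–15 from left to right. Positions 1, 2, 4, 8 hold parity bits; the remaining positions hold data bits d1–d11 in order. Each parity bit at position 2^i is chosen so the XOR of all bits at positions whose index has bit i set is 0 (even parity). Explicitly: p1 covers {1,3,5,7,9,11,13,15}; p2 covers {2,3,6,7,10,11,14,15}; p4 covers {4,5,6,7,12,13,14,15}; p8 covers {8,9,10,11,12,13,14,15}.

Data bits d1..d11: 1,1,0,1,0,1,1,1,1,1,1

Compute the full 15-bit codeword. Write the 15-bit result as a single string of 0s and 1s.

Place data at non-parity positions: p1 p2 1 p4 1 0 1 p8 0 1 1 1 1 1 1
p1 (pos 1,3,5,7,9,11,13,15): XOR of data positions = 1⊕1⊕1⊕0⊕1⊕1⊕1 = 0
p2 (pos 2,3,6,7,10,11,14,15): XOR of data positions = 1⊕0⊕1⊕1⊕1⊕1⊕1 = 0
p4 (pos 4,5,6,7,12,13,14,15): XOR of data positions = 1⊕0⊕1⊕1⊕1⊕1⊕1 = 0
p8 (pos 8,9,10,11,12,13,14,15): XOR of data positions = 0⊕1⊕1⊕1⊕1⊕1⊕1 = 0
Codeword: 001010100111111

001010100111111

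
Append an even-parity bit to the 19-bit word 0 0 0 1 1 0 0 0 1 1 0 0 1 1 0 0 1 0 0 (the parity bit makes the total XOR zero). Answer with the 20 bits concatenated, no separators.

00011000110011001001

XOR of the 19 data bits: 0⊕0⊕0⊕1⊕1⊕0⊕0⊕0⊕1⊕1⊕0⊕0⊕1⊕1⊕0⊕0⊕1⊕0⊕0 = 1
Parity bit = 1 (so all 20 bits XOR to 0).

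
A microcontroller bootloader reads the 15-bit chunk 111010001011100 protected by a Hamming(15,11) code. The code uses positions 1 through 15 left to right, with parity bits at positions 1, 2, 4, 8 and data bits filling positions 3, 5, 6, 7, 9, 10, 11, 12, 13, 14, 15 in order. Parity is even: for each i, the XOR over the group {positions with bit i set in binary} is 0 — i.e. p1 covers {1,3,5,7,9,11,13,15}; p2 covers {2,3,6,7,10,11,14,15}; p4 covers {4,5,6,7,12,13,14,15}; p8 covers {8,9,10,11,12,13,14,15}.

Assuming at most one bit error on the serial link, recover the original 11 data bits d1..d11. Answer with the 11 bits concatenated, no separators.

s1 (pos 1,3,5,7,9,11,13,15): 1⊕1⊕1⊕0⊕1⊕1⊕1⊕0 = 0
s2 (pos 2,3,6,7,10,11,14,15): 1⊕1⊕0⊕0⊕0⊕1⊕0⊕0 = 1
s4 (pos 4,5,6,7,12,13,14,15): 0⊕1⊕0⊕0⊕1⊕1⊕0⊕0 = 1
s8 (pos 8,9,10,11,12,13,14,15): 0⊕1⊕0⊕1⊕1⊕1⊕0⊕0 = 0
Syndrome s8…s1 = 0110 → error at position 6.
Flip position 6: 111010001011100 → 111011001011100
Read data bits from positions 3,5,6,7,9,10,11,12,13,14,15: 11101011100

11101011100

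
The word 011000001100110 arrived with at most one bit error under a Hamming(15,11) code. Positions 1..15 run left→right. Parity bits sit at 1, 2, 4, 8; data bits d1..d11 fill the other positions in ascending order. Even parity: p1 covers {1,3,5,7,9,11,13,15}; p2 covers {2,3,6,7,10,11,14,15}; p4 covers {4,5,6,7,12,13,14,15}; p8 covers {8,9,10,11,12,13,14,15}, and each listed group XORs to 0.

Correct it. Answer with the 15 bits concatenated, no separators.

s1 (pos 1,3,5,7,9,11,13,15): 0⊕1⊕0⊕0⊕1⊕0⊕1⊕0 = 1
s2 (pos 2,3,6,7,10,11,14,15): 1⊕1⊕0⊕0⊕1⊕0⊕1⊕0 = 0
s4 (pos 4,5,6,7,12,13,14,15): 0⊕0⊕0⊕0⊕0⊕1⊕1⊕0 = 0
s8 (pos 8,9,10,11,12,13,14,15): 0⊕1⊕1⊕0⊕0⊕1⊕1⊕0 = 0
Syndrome s8…s1 = 0001 → error at position 1.
Flip position 1: 011000001100110 → 111000001100110

111000001100110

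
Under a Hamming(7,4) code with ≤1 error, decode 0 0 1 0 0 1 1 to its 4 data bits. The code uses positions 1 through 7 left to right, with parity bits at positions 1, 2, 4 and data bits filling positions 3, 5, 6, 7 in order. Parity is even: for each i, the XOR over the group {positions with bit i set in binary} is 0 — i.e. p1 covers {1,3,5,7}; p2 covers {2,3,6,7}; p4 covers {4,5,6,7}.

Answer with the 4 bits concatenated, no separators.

s1 (pos 1,3,5,7): 0⊕1⊕0⊕1 = 0
s2 (pos 2,3,6,7): 0⊕1⊕1⊕1 = 1
s4 (pos 4,5,6,7): 0⊕0⊕1⊕1 = 0
Syndrome s4…s1 = 010 → error at position 2.
Flip position 2: 0010011 → 0110011
Read data bits from positions 3,5,6,7: 1011

1011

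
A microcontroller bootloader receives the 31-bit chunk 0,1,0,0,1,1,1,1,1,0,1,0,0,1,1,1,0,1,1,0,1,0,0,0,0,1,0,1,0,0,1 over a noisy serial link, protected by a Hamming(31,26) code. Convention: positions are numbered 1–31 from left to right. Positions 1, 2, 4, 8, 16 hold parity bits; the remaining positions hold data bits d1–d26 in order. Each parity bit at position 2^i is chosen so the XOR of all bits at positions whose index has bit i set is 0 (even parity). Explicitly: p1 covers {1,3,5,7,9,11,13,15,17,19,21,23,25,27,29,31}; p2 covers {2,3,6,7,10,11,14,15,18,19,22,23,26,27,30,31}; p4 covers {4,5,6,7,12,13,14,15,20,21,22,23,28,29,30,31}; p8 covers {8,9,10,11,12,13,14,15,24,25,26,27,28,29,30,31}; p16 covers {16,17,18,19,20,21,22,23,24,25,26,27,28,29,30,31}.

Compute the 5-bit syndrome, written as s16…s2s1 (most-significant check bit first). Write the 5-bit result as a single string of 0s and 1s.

s1 (pos 1,3,5,7,9,11,13,15,17,19,21,23,25,27,29,31): 0⊕0⊕1⊕1⊕1⊕1⊕0⊕1⊕0⊕1⊕1⊕0⊕0⊕0⊕0⊕1 = 0
s2 (pos 2,3,6,7,10,11,14,15,18,19,22,23,26,27,30,31): 1⊕0⊕1⊕1⊕0⊕1⊕1⊕1⊕1⊕1⊕0⊕0⊕1⊕0⊕0⊕1 = 0
s4 (pos 4,5,6,7,12,13,14,15,20,21,22,23,28,29,30,31): 0⊕1⊕1⊕1⊕0⊕0⊕1⊕1⊕0⊕1⊕0⊕0⊕1⊕0⊕0⊕1 = 0
s8 (pos 8,9,10,11,12,13,14,15,24,25,26,27,28,29,30,31): 1⊕1⊕0⊕1⊕0⊕0⊕1⊕1⊕0⊕0⊕1⊕0⊕1⊕0⊕0⊕1 = 0
s16 (pos 16,17,18,19,20,21,22,23,24,25,26,27,28,29,30,31): 1⊕0⊕1⊕1⊕0⊕1⊕0⊕0⊕0⊕0⊕1⊕0⊕1⊕0⊕0⊕1 = 1
Syndrome s16…s1 = 10000 → error at position 16.

10000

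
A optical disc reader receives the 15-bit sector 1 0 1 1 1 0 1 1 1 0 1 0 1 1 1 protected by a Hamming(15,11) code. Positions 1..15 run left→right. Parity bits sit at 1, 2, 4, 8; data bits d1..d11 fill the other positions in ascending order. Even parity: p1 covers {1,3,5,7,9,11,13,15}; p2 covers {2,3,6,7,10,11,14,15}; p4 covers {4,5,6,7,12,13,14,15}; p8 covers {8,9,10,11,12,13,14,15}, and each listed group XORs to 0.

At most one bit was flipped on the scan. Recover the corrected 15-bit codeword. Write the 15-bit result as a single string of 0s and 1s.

111110111010111

s1 (pos 1,3,5,7,9,11,13,15): 1⊕1⊕1⊕1⊕1⊕1⊕1⊕1 = 0
s2 (pos 2,3,6,7,10,11,14,15): 0⊕1⊕0⊕1⊕0⊕1⊕1⊕1 = 1
s4 (pos 4,5,6,7,12,13,14,15): 1⊕1⊕0⊕1⊕0⊕1⊕1⊕1 = 0
s8 (pos 8,9,10,11,12,13,14,15): 1⊕1⊕0⊕1⊕0⊕1⊕1⊕1 = 0
Syndrome s8…s1 = 0010 → error at position 2.
Flip position 2: 101110111010111 → 111110111010111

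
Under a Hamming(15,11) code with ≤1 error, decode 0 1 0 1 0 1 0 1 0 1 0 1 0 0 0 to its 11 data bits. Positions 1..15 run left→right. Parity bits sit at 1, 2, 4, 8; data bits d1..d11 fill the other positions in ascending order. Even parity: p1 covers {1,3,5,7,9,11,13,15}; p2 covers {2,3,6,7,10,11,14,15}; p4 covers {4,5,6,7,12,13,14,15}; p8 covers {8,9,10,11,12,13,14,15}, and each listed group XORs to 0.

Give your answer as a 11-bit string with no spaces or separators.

00100101010

s1 (pos 1,3,5,7,9,11,13,15): 0⊕0⊕0⊕0⊕0⊕0⊕0⊕0 = 0
s2 (pos 2,3,6,7,10,11,14,15): 1⊕0⊕1⊕0⊕1⊕0⊕0⊕0 = 1
s4 (pos 4,5,6,7,12,13,14,15): 1⊕0⊕1⊕0⊕1⊕0⊕0⊕0 = 1
s8 (pos 8,9,10,11,12,13,14,15): 1⊕0⊕1⊕0⊕1⊕0⊕0⊕0 = 1
Syndrome s8…s1 = 1110 → error at position 14.
Flip position 14: 010101010101000 → 010101010101010
Read data bits from positions 3,5,6,7,9,10,11,12,13,14,15: 00100101010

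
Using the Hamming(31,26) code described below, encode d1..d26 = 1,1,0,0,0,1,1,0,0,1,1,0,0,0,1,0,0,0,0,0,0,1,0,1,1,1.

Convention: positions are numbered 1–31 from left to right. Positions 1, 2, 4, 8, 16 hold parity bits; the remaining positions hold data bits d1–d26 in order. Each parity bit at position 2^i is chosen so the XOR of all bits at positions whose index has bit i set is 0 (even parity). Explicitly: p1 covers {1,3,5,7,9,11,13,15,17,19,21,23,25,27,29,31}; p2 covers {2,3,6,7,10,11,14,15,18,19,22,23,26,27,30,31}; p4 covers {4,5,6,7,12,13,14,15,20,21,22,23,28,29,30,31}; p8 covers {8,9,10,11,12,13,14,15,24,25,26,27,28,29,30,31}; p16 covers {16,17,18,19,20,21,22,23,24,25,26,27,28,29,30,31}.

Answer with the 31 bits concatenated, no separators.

Place data at non-parity positions: p1 p2 1 p4 1 0 0 p8 0 1 1 0 0 1 1 p16 0 0 0 1 0 0 0 0 0 0 1 0 1 1 1
p1 (pos 1,3,5,7,9,11,13,15,17,19,21,23,25,27,29,31): XOR of data positions = 1⊕1⊕0⊕0⊕1⊕0⊕1⊕0⊕0⊕0⊕0⊕0⊕1⊕1⊕1 = 1
p2 (pos 2,3,6,7,10,11,14,15,18,19,22,23,26,27,30,31): XOR of data positions = 1⊕0⊕0⊕1⊕1⊕1⊕1⊕0⊕0⊕0⊕0⊕0⊕1⊕1⊕1 = 0
p4 (pos 4,5,6,7,12,13,14,15,20,21,22,23,28,29,30,31): XOR of data positions = 1⊕0⊕0⊕0⊕0⊕1⊕1⊕1⊕0⊕0⊕0⊕0⊕1⊕1⊕1 = 1
p8 (pos 8,9,10,11,12,13,14,15,24,25,26,27,28,29,30,31): XOR of data positions = 0⊕1⊕1⊕0⊕0⊕1⊕1⊕0⊕0⊕0⊕1⊕0⊕1⊕1⊕1 = 0
p16 (pos 16,17,18,19,20,21,22,23,24,25,26,27,28,29,30,31): XOR of data positions = 0⊕0⊕0⊕1⊕0⊕0⊕0⊕0⊕0⊕0⊕1⊕0⊕1⊕1⊕1 = 1
Codeword: 1011100001100111000100000010111

1011100001100111000100000010111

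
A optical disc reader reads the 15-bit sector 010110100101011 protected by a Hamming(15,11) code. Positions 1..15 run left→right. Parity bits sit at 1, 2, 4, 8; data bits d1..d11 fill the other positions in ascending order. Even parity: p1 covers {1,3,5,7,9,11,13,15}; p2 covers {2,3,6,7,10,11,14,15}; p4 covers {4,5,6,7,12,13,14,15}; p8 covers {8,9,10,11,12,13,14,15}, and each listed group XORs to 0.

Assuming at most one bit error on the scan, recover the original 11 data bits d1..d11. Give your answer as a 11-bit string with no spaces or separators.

s1 (pos 1,3,5,7,9,11,13,15): 0⊕0⊕1⊕1⊕0⊕0⊕0⊕1 = 1
s2 (pos 2,3,6,7,10,11,14,15): 1⊕0⊕0⊕1⊕1⊕0⊕1⊕1 = 1
s4 (pos 4,5,6,7,12,13,14,15): 1⊕1⊕0⊕1⊕1⊕0⊕1⊕1 = 0
s8 (pos 8,9,10,11,12,13,14,15): 0⊕0⊕1⊕0⊕1⊕0⊕1⊕1 = 0
Syndrome s8…s1 = 0011 → error at position 3.
Flip position 3: 010110100101011 → 011110100101011
Read data bits from positions 3,5,6,7,9,10,11,12,13,14,15: 11010101011

11010101011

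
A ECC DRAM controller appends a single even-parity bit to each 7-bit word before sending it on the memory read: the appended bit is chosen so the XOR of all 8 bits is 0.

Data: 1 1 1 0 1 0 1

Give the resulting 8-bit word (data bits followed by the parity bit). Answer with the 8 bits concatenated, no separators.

11101011

XOR of the 7 data bits: 1⊕1⊕1⊕0⊕1⊕0⊕1 = 1
Parity bit = 1 (so all 8 bits XOR to 0).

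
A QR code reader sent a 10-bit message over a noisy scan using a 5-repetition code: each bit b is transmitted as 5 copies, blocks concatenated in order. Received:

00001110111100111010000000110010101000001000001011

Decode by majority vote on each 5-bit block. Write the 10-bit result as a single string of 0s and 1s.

0111001001

Block 1 (00001): 1 one → 0
Block 2 (11011): 4 ones → 1
Block 3 (11001): 3 ones → 1
Block 4 (11010): 3 ones → 1
Block 5 (00000): 0 ones → 0
Block 6 (01100): 2 ones → 0
Block 7 (10101): 3 ones → 1
Block 8 (00000): 0 ones → 0
Block 9 (10000): 1 one → 0
Block 10 (01011): 3 ones → 1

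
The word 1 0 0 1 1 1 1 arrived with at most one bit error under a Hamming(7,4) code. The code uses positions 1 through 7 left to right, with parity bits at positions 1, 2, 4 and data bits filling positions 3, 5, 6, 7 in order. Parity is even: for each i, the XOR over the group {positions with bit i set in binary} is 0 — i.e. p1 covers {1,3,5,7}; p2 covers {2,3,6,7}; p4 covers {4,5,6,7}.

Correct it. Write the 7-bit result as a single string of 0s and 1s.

0001111

s1 (pos 1,3,5,7): 1⊕0⊕1⊕1 = 1
s2 (pos 2,3,6,7): 0⊕0⊕1⊕1 = 0
s4 (pos 4,5,6,7): 1⊕1⊕1⊕1 = 0
Syndrome s4…s1 = 001 → error at position 1.
Flip position 1: 1001111 → 0001111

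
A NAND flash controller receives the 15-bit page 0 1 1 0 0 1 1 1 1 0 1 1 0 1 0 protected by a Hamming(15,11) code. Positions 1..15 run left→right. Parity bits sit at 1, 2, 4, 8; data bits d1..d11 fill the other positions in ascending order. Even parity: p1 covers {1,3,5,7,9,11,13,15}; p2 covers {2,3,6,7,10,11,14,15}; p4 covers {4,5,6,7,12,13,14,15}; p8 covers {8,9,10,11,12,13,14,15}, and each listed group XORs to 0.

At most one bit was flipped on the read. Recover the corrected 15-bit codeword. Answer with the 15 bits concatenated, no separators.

s1 (pos 1,3,5,7,9,11,13,15): 0⊕1⊕0⊕1⊕1⊕1⊕0⊕0 = 0
s2 (pos 2,3,6,7,10,11,14,15): 1⊕1⊕1⊕1⊕0⊕1⊕1⊕0 = 0
s4 (pos 4,5,6,7,12,13,14,15): 0⊕0⊕1⊕1⊕1⊕0⊕1⊕0 = 0
s8 (pos 8,9,10,11,12,13,14,15): 1⊕1⊕0⊕1⊕1⊕0⊕1⊕0 = 1
Syndrome s8…s1 = 1000 → error at position 8.
Flip position 8: 011001111011010 → 011001101011010

011001101011010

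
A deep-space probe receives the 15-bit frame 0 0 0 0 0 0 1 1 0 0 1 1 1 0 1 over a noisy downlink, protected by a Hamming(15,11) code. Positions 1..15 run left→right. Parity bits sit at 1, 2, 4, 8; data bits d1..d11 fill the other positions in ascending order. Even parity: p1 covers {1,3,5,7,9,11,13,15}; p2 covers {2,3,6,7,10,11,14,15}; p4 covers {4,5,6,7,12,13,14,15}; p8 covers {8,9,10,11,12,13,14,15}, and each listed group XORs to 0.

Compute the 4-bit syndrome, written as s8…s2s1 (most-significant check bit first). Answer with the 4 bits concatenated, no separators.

1010

s1 (pos 1,3,5,7,9,11,13,15): 0⊕0⊕0⊕1⊕0⊕1⊕1⊕1 = 0
s2 (pos 2,3,6,7,10,11,14,15): 0⊕0⊕0⊕1⊕0⊕1⊕0⊕1 = 1
s4 (pos 4,5,6,7,12,13,14,15): 0⊕0⊕0⊕1⊕1⊕1⊕0⊕1 = 0
s8 (pos 8,9,10,11,12,13,14,15): 1⊕0⊕0⊕1⊕1⊕1⊕0⊕1 = 1
Syndrome s8…s1 = 1010 → error at position 10.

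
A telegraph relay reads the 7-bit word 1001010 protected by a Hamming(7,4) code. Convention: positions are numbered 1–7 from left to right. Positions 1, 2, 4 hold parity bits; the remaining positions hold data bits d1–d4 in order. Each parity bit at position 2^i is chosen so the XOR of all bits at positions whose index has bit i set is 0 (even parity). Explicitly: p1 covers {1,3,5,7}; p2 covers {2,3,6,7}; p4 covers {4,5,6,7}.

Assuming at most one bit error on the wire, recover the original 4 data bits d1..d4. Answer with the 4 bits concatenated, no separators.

1010

s1 (pos 1,3,5,7): 1⊕0⊕0⊕0 = 1
s2 (pos 2,3,6,7): 0⊕0⊕1⊕0 = 1
s4 (pos 4,5,6,7): 1⊕0⊕1⊕0 = 0
Syndrome s4…s1 = 011 → error at position 3.
Flip position 3: 1001010 → 1011010
Read data bits from positions 3,5,6,7: 1010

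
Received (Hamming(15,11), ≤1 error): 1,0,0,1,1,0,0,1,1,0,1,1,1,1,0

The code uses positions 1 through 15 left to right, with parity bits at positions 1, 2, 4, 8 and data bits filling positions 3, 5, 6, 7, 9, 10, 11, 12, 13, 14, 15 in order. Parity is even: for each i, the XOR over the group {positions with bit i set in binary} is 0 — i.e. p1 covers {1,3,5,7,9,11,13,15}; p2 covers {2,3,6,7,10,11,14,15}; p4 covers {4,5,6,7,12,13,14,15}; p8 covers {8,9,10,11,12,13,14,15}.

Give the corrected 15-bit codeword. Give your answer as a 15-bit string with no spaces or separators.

100100011011110

s1 (pos 1,3,5,7,9,11,13,15): 1⊕0⊕1⊕0⊕1⊕1⊕1⊕0 = 1
s2 (pos 2,3,6,7,10,11,14,15): 0⊕0⊕0⊕0⊕0⊕1⊕1⊕0 = 0
s4 (pos 4,5,6,7,12,13,14,15): 1⊕1⊕0⊕0⊕1⊕1⊕1⊕0 = 1
s8 (pos 8,9,10,11,12,13,14,15): 1⊕1⊕0⊕1⊕1⊕1⊕1⊕0 = 0
Syndrome s8…s1 = 0101 → error at position 5.
Flip position 5: 100110011011110 → 100100011011110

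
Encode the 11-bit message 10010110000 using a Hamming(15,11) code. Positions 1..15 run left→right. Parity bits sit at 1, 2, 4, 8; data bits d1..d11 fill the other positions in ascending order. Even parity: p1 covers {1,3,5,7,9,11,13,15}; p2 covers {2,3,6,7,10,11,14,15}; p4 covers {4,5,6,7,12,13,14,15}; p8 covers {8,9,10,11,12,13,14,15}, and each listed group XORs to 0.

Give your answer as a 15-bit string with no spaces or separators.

101100100110000

Place data at non-parity positions: p1 p2 1 p4 0 0 1 p8 0 1 1 0 0 0 0
p1 (pos 1,3,5,7,9,11,13,15): XOR of data positions = 1⊕0⊕1⊕0⊕1⊕0⊕0 = 1
p2 (pos 2,3,6,7,10,11,14,15): XOR of data positions = 1⊕0⊕1⊕1⊕1⊕0⊕0 = 0
p4 (pos 4,5,6,7,12,13,14,15): XOR of data positions = 0⊕0⊕1⊕0⊕0⊕0⊕0 = 1
p8 (pos 8,9,10,11,12,13,14,15): XOR of data positions = 0⊕1⊕1⊕0⊕0⊕0⊕0 = 0
Codeword: 101100100110000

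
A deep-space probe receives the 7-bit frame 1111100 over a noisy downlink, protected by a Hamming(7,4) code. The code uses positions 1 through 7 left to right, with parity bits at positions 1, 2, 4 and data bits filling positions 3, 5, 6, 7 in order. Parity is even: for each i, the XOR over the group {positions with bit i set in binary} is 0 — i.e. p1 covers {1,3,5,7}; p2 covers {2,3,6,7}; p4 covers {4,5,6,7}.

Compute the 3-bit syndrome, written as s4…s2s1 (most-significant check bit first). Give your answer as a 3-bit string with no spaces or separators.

s1 (pos 1,3,5,7): 1⊕1⊕1⊕0 = 1
s2 (pos 2,3,6,7): 1⊕1⊕0⊕0 = 0
s4 (pos 4,5,6,7): 1⊕1⊕0⊕0 = 0
Syndrome s4…s1 = 001 → error at position 1.

001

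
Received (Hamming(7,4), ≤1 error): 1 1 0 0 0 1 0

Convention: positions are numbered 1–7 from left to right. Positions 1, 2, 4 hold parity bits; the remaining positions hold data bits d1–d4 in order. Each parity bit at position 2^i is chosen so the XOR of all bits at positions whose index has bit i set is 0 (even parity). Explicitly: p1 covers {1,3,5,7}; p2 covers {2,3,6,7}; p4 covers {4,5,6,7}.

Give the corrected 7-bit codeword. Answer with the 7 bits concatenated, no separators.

1100110

s1 (pos 1,3,5,7): 1⊕0⊕0⊕0 = 1
s2 (pos 2,3,6,7): 1⊕0⊕1⊕0 = 0
s4 (pos 4,5,6,7): 0⊕0⊕1⊕0 = 1
Syndrome s4…s1 = 101 → error at position 5.
Flip position 5: 1100010 → 1100110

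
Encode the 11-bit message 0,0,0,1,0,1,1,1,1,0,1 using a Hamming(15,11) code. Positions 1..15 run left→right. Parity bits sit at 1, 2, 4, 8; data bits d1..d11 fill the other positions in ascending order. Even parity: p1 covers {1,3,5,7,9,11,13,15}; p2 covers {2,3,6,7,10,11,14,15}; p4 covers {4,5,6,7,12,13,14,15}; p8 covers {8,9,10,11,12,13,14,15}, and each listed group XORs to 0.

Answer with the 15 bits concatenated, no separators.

Place data at non-parity positions: p1 p2 0 p4 0 0 1 p8 0 1 1 1 1 0 1
p1 (pos 1,3,5,7,9,11,13,15): XOR of data positions = 0⊕0⊕1⊕0⊕1⊕1⊕1 = 0
p2 (pos 2,3,6,7,10,11,14,15): XOR of data positions = 0⊕0⊕1⊕1⊕1⊕0⊕1 = 0
p4 (pos 4,5,6,7,12,13,14,15): XOR of data positions = 0⊕0⊕1⊕1⊕1⊕0⊕1 = 0
p8 (pos 8,9,10,11,12,13,14,15): XOR of data positions = 0⊕1⊕1⊕1⊕1⊕0⊕1 = 1
Codeword: 000000110111101

000000110111101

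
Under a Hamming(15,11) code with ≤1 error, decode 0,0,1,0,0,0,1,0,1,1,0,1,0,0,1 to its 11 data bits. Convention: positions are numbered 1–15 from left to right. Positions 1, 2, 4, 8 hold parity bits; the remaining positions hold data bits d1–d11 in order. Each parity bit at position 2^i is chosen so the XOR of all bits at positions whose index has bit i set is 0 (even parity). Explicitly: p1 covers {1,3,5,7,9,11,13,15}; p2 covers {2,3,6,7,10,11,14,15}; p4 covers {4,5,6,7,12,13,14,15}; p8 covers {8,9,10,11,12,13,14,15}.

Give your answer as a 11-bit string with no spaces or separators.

s1 (pos 1,3,5,7,9,11,13,15): 0⊕1⊕0⊕1⊕1⊕0⊕0⊕1 = 0
s2 (pos 2,3,6,7,10,11,14,15): 0⊕1⊕0⊕1⊕1⊕0⊕0⊕1 = 0
s4 (pos 4,5,6,7,12,13,14,15): 0⊕0⊕0⊕1⊕1⊕0⊕0⊕1 = 1
s8 (pos 8,9,10,11,12,13,14,15): 0⊕1⊕1⊕0⊕1⊕0⊕0⊕1 = 0
Syndrome s8…s1 = 0100 → error at position 4.
Flip position 4: 001000101101001 → 001100101101001
Read data bits from positions 3,5,6,7,9,10,11,12,13,14,15: 10011101001

10011101001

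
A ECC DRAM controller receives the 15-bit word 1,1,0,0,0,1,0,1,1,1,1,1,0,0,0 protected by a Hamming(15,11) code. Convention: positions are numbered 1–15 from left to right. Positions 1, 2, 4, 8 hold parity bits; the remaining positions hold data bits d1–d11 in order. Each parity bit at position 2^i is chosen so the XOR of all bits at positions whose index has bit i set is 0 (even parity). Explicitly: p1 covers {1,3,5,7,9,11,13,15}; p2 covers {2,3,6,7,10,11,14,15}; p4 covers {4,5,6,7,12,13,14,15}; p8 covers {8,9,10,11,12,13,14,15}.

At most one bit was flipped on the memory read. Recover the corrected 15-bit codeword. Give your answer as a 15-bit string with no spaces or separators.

110001010111000

s1 (pos 1,3,5,7,9,11,13,15): 1⊕0⊕0⊕0⊕1⊕1⊕0⊕0 = 1
s2 (pos 2,3,6,7,10,11,14,15): 1⊕0⊕1⊕0⊕1⊕1⊕0⊕0 = 0
s4 (pos 4,5,6,7,12,13,14,15): 0⊕0⊕1⊕0⊕1⊕0⊕0⊕0 = 0
s8 (pos 8,9,10,11,12,13,14,15): 1⊕1⊕1⊕1⊕1⊕0⊕0⊕0 = 1
Syndrome s8…s1 = 1001 → error at position 9.
Flip position 9: 110001011111000 → 110001010111000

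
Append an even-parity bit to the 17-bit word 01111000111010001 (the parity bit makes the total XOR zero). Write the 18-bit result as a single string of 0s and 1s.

011110001110100011

XOR of the 17 data bits: 0⊕1⊕1⊕1⊕1⊕0⊕0⊕0⊕1⊕1⊕1⊕0⊕1⊕0⊕0⊕0⊕1 = 1
Parity bit = 1 (so all 18 bits XOR to 0).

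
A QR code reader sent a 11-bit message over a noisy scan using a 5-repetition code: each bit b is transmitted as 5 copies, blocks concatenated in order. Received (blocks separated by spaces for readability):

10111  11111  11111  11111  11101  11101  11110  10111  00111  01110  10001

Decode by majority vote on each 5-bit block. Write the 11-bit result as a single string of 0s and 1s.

11111111110

Block 1 (10111): 4 ones → 1
Block 2 (11111): 5 ones → 1
Block 3 (11111): 5 ones → 1
Block 4 (11111): 5 ones → 1
Block 5 (11101): 4 ones → 1
Block 6 (11101): 4 ones → 1
Block 7 (11110): 4 ones → 1
Block 8 (10111): 4 ones → 1
Block 9 (00111): 3 ones → 1
Block 10 (01110): 3 ones → 1
Block 11 (10001): 2 ones → 0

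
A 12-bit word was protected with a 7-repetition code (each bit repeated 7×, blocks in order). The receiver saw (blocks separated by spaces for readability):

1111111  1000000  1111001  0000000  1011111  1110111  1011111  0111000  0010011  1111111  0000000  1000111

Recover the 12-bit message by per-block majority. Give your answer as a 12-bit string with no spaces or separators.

Block 1 (1111111): 7 ones → 1
Block 2 (1000000): 1 one → 0
Block 3 (1111001): 5 ones → 1
Block 4 (0000000): 0 ones → 0
Block 5 (1011111): 6 ones → 1
Block 6 (1110111): 6 ones → 1
Block 7 (1011111): 6 ones → 1
Block 8 (0111000): 3 ones → 0
Block 9 (0010011): 3 ones → 0
Block 10 (1111111): 7 ones → 1
Block 11 (0000000): 0 ones → 0
Block 12 (1000111): 4 ones → 1

101011100101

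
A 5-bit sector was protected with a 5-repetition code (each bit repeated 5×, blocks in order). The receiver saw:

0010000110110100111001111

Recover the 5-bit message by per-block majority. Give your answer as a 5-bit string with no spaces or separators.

Block 1 (00100): 1 one → 0
Block 2 (00110): 2 ones → 0
Block 3 (11010): 3 ones → 1
Block 4 (01110): 3 ones → 1
Block 5 (01111): 4 ones → 1

00111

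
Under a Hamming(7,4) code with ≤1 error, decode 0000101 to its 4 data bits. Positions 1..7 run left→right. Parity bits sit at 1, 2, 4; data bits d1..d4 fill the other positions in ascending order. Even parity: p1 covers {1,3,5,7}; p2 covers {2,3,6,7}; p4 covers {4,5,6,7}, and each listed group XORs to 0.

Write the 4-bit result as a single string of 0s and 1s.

s1 (pos 1,3,5,7): 0⊕0⊕1⊕1 = 0
s2 (pos 2,3,6,7): 0⊕0⊕0⊕1 = 1
s4 (pos 4,5,6,7): 0⊕1⊕0⊕1 = 0
Syndrome s4…s1 = 010 → error at position 2.
Flip position 2: 0000101 → 0100101
Read data bits from positions 3,5,6,7: 0101

0101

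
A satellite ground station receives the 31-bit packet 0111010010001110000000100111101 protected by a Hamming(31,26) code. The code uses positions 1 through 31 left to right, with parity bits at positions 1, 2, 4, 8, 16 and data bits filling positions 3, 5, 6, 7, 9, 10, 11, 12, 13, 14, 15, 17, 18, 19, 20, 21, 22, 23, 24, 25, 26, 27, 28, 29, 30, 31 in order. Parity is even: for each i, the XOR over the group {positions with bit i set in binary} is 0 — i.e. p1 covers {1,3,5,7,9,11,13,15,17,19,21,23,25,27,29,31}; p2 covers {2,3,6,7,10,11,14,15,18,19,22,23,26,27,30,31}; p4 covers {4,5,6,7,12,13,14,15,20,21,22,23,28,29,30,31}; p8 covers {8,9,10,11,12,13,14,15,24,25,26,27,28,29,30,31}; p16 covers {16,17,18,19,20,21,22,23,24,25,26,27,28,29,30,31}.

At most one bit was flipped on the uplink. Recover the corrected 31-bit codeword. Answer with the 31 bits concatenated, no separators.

0111010010001010000000100111101

s1 (pos 1,3,5,7,9,11,13,15,17,19,21,23,25,27,29,31): 0⊕1⊕0⊕0⊕1⊕0⊕1⊕1⊕0⊕0⊕0⊕1⊕0⊕1⊕1⊕1 = 0
s2 (pos 2,3,6,7,10,11,14,15,18,19,22,23,26,27,30,31): 1⊕1⊕1⊕0⊕0⊕0⊕1⊕1⊕0⊕0⊕0⊕1⊕1⊕1⊕0⊕1 = 1
s4 (pos 4,5,6,7,12,13,14,15,20,21,22,23,28,29,30,31): 1⊕0⊕1⊕0⊕0⊕1⊕1⊕1⊕0⊕0⊕0⊕1⊕1⊕1⊕0⊕1 = 1
s8 (pos 8,9,10,11,12,13,14,15,24,25,26,27,28,29,30,31): 0⊕1⊕0⊕0⊕0⊕1⊕1⊕1⊕0⊕0⊕1⊕1⊕1⊕1⊕0⊕1 = 1
s16 (pos 16,17,18,19,20,21,22,23,24,25,26,27,28,29,30,31): 0⊕0⊕0⊕0⊕0⊕0⊕0⊕1⊕0⊕0⊕1⊕1⊕1⊕1⊕0⊕1 = 0
Syndrome s16…s1 = 01110 → error at position 14.
Flip position 14: 0111010010001110000000100111101 → 0111010010001010000000100111101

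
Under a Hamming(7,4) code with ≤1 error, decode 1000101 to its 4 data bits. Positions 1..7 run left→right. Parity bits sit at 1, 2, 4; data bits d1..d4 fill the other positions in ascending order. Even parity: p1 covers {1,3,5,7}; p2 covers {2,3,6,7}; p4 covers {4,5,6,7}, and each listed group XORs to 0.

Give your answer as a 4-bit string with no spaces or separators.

s1 (pos 1,3,5,7): 1⊕0⊕1⊕1 = 1
s2 (pos 2,3,6,7): 0⊕0⊕0⊕1 = 1
s4 (pos 4,5,6,7): 0⊕1⊕0⊕1 = 0
Syndrome s4…s1 = 011 → error at position 3.
Flip position 3: 1000101 → 1010101
Read data bits from positions 3,5,6,7: 1101

1101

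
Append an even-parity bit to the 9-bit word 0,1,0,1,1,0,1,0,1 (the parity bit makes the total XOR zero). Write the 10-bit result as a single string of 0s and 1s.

0101101011

XOR of the 9 data bits: 0⊕1⊕0⊕1⊕1⊕0⊕1⊕0⊕1 = 1
Parity bit = 1 (so all 10 bits XOR to 0).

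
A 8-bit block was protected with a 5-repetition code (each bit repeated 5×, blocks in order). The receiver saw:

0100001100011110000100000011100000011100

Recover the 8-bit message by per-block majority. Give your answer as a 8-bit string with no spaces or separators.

00100101

Block 1 (01000): 1 one → 0
Block 2 (01100): 2 ones → 0
Block 3 (01111): 4 ones → 1
Block 4 (00001): 1 one → 0
Block 5 (00000): 0 ones → 0
Block 6 (01110): 3 ones → 1
Block 7 (00000): 0 ones → 0
Block 8 (11100): 3 ones → 1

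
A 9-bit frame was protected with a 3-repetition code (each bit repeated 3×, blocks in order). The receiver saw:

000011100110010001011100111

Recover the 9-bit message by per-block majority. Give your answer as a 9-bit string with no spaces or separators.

010100101

Block 1 (000): 0 ones → 0
Block 2 (011): 2 ones → 1
Block 3 (100): 1 one → 0
Block 4 (110): 2 ones → 1
Block 5 (010): 1 one → 0
Block 6 (001): 1 one → 0
Block 7 (011): 2 ones → 1
Block 8 (100): 1 one → 0
Block 9 (111): 3 ones → 1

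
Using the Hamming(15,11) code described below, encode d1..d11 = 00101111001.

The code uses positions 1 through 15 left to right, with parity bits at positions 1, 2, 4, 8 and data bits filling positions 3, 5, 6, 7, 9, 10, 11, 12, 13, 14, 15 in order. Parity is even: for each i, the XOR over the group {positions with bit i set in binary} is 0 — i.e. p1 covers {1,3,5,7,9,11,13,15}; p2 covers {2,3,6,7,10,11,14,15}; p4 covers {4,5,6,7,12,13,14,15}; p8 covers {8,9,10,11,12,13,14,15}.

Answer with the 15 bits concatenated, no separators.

Place data at non-parity positions: p1 p2 0 p4 0 1 0 p8 1 1 1 1 0 0 1
p1 (pos 1,3,5,7,9,11,13,15): XOR of data positions = 0⊕0⊕0⊕1⊕1⊕0⊕1 = 1
p2 (pos 2,3,6,7,10,11,14,15): XOR of data positions = 0⊕1⊕0⊕1⊕1⊕0⊕1 = 0
p4 (pos 4,5,6,7,12,13,14,15): XOR of data positions = 0⊕1⊕0⊕1⊕0⊕0⊕1 = 1
p8 (pos 8,9,10,11,12,13,14,15): XOR of data positions = 1⊕1⊕1⊕1⊕0⊕0⊕1 = 1
Codeword: 100101011111001

100101011111001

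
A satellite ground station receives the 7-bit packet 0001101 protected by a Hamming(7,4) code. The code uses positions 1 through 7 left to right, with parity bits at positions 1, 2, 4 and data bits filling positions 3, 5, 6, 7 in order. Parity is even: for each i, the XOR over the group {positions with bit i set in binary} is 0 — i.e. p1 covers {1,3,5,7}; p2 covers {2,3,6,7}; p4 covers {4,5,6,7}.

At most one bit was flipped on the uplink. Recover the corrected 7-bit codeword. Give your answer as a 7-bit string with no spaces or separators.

0001111

s1 (pos 1,3,5,7): 0⊕0⊕1⊕1 = 0
s2 (pos 2,3,6,7): 0⊕0⊕0⊕1 = 1
s4 (pos 4,5,6,7): 1⊕1⊕0⊕1 = 1
Syndrome s4…s1 = 110 → error at position 6.
Flip position 6: 0001101 → 0001111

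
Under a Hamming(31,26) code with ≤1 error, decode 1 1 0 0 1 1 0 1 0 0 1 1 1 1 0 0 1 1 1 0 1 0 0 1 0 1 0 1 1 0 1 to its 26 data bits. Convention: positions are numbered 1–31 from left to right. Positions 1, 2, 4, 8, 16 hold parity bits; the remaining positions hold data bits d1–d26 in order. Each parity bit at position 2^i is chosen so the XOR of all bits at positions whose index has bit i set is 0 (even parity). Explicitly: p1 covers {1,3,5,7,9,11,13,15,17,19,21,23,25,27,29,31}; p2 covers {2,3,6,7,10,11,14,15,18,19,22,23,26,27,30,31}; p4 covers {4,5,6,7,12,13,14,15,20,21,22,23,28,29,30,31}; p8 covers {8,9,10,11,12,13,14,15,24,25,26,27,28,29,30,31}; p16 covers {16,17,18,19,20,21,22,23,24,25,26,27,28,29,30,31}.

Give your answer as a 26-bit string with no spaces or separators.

01100011110111000010101101

s1 (pos 1,3,5,7,9,11,13,15,17,19,21,23,25,27,29,31): 1⊕0⊕1⊕0⊕0⊕1⊕1⊕0⊕1⊕1⊕1⊕0⊕0⊕0⊕1⊕1 = 1
s2 (pos 2,3,6,7,10,11,14,15,18,19,22,23,26,27,30,31): 1⊕0⊕1⊕0⊕0⊕1⊕1⊕0⊕1⊕1⊕0⊕0⊕1⊕0⊕0⊕1 = 0
s4 (pos 4,5,6,7,12,13,14,15,20,21,22,23,28,29,30,31): 0⊕1⊕1⊕0⊕1⊕1⊕1⊕0⊕0⊕1⊕0⊕0⊕1⊕1⊕0⊕1 = 1
s8 (pos 8,9,10,11,12,13,14,15,24,25,26,27,28,29,30,31): 1⊕0⊕0⊕1⊕1⊕1⊕1⊕0⊕1⊕0⊕1⊕0⊕1⊕1⊕0⊕1 = 0
s16 (pos 16,17,18,19,20,21,22,23,24,25,26,27,28,29,30,31): 0⊕1⊕1⊕1⊕0⊕1⊕0⊕0⊕1⊕0⊕1⊕0⊕1⊕1⊕0⊕1 = 1
Syndrome s16…s1 = 10101 → error at position 21.
Flip position 21: 1100110100111100111010010101101 → 1100110100111100111000010101101
Read data bits from positions 3,5,6,7,9,10,11,12,13,14,15,17,18,19,20,21,22,23,24,25,26,27,28,29,30,31: 01100011110111000010101101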